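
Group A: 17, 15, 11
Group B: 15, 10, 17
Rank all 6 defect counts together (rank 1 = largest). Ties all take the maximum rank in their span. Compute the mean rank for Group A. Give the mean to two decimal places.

Sorted (descending): 17, 17, 15, 15, 11, 10
The 2 values of 17 occupy positions 1–2 → each gets rank 2.
The 2 values of 15 occupy positions 3–4 → each gets rank 4.
Group A values → pooled ranks: 17→2, 15→4, 11→5
Mean rank = (2 + 4 + 5) / 3 = 3.67

3.67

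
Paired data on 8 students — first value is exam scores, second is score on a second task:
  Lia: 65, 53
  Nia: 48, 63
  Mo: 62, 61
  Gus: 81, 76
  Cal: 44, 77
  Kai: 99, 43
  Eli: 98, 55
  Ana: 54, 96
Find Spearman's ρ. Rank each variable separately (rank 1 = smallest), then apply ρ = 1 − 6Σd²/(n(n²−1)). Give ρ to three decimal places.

Ranks of variable 1: 5, 2, 4, 6, 1, 8, 7, 3
Ranks of variable 2: 2, 5, 4, 6, 7, 1, 3, 8
d = r₁ − r₂: 3, -3, 0, 0, -6, 7, 4, -5
d²: 9, 9, 0, 0, 36, 49, 16, 25; Σd² = 144
ρ = 1 − 6·144/(8·63) = 1 − 864/504 = -0.714

-0.714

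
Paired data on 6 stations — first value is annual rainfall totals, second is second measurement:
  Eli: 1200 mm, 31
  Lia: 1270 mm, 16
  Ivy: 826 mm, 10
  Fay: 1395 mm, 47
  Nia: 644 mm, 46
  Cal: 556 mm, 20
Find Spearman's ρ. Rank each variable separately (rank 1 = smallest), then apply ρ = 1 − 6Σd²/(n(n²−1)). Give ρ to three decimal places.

0.257

Ranks of variable 1: 4, 5, 3, 6, 2, 1
Ranks of variable 2: 4, 2, 1, 6, 5, 3
d = r₁ − r₂: 0, 3, 2, 0, -3, -2
d²: 0, 9, 4, 0, 9, 4; Σd² = 26
ρ = 1 − 6·26/(6·35) = 1 − 156/210 = 0.257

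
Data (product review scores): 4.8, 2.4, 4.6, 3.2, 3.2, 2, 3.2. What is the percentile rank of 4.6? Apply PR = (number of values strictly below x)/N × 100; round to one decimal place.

71.4

N = 7.
Strictly below 4.6: 5. Equal to 4.6: 1.
PR = 5/7 × 100 = 71.4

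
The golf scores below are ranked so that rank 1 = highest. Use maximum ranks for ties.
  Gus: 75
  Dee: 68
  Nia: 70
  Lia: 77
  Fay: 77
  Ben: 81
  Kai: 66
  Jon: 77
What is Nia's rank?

Sorted (descending): 81, 77, 77, 77, 75, 70, 68, 66
The 3 values of 77 occupy positions 2–4 → each gets rank 4.
Nia has value 70 → rank 6.

6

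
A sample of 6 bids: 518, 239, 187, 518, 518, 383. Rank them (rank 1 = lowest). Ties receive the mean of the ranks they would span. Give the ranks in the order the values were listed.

5, 2, 1, 5, 5, 3

Sorted (ascending): 187, 239, 383, 518, 518, 518
The 3 values of 518 occupy positions 4–6 → average rank 5.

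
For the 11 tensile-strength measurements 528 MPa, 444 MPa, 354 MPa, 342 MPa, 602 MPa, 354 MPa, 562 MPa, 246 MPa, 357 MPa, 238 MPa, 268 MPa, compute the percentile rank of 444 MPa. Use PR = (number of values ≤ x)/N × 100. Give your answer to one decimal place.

72.7

N = 11.
Strictly below 444: 7. Equal to 444: 1.
PR = 8/11 × 100 = 72.7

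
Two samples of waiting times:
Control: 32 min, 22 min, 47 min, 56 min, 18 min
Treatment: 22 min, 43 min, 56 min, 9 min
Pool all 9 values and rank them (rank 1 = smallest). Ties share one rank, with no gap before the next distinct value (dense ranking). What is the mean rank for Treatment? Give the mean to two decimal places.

Sorted (ascending): 9, 18, 22, 22, 32, 43, 47, 56, 56
The 2 values of 22 share dense rank 3.
The 2 values of 56 share dense rank 7.
Remaining distinct values take the next consecutive integers.
Treatment values → pooled ranks: 22→3, 43→5, 56→7, 9→1
Mean rank = (3 + 5 + 7 + 1) / 4 = 4.00

4.00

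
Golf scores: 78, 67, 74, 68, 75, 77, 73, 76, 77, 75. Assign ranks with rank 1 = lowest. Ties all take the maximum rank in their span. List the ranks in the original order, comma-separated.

Sorted (ascending): 67, 68, 73, 74, 75, 75, 76, 77, 77, 78
The 2 values of 75 occupy positions 5–6 → each gets rank 6.
The 2 values of 77 occupy positions 8–9 → each gets rank 9.

10, 1, 4, 2, 6, 9, 3, 7, 9, 6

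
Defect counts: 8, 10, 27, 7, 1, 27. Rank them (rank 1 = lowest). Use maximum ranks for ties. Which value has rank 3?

Sorted (ascending): 1, 7, 8, 10, 27, 27
The 2 values of 27 occupy positions 5–6 → each gets rank 6.
Rank 3 → value 8.

8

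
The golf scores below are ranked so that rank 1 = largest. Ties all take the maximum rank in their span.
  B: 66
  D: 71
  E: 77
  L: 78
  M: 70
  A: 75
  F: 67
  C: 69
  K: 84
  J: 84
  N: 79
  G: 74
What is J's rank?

Sorted (descending): 84, 84, 79, 78, 77, 75, 74, 71, 70, 69, 67, 66
The 2 values of 84 occupy positions 1–2 → each gets rank 2.
J has value 84 → rank 2.

2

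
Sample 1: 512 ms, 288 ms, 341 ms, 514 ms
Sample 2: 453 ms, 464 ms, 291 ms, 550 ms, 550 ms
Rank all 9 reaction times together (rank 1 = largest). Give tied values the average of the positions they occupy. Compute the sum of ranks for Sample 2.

Sorted (descending): 550, 550, 514, 512, 464, 453, 341, 291, 288
The 2 values of 550 occupy positions 1–2 → average rank (1+2)/2 = 1.5.
Sample 2 values → pooled ranks: 453→6, 464→5, 291→8, 550→1.5, 550→1.5
Rank sum = 6 + 5 + 8 + 1.5 + 1.5 = 22

22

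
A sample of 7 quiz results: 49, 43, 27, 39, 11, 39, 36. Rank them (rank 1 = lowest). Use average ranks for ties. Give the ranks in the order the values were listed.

7, 6, 2, 4.5, 1, 4.5, 3

Sorted (ascending): 11, 27, 36, 39, 39, 43, 49
The 2 values of 39 occupy positions 4–5 → average rank (4+5)/2 = 4.5.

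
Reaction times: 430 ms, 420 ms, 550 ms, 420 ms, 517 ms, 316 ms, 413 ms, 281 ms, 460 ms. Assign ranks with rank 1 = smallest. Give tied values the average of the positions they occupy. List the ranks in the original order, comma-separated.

Sorted (ascending): 281, 316, 413, 420, 420, 430, 460, 517, 550
The 2 values of 420 occupy positions 4–5 → average rank (4+5)/2 = 4.5.

6, 4.5, 9, 4.5, 8, 2, 3, 1, 7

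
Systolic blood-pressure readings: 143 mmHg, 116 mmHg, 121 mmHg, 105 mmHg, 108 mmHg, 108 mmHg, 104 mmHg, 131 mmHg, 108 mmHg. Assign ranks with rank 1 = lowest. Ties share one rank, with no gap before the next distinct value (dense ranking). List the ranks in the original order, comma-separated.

Sorted (ascending): 104, 105, 108, 108, 108, 116, 121, 131, 143
The 3 values of 108 share dense rank 3.
Remaining distinct values take the next consecutive integers.

7, 4, 5, 2, 3, 3, 1, 6, 3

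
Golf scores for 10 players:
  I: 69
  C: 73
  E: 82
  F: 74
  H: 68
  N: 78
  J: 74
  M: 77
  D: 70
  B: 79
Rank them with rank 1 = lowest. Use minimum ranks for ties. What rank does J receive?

5

Sorted (ascending): 68, 69, 70, 73, 74, 74, 77, 78, 79, 82
The 2 values of 74 occupy positions 5–6 → each gets rank 5.
J has value 74 → rank 5.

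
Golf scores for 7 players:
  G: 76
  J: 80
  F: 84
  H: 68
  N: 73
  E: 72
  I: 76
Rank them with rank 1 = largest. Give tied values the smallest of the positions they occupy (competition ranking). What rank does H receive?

Sorted (descending): 84, 80, 76, 76, 73, 72, 68
The 2 values of 76 occupy positions 3–4 → each gets rank 3.
H has value 68 → rank 7.

7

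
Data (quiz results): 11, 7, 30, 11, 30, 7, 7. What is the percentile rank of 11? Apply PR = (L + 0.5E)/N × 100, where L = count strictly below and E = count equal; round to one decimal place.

N = 7.
Strictly below 11: 3. Equal to 11: 2.
PR = (3 + 0.5·2)/7 × 100 = 57.1

57.1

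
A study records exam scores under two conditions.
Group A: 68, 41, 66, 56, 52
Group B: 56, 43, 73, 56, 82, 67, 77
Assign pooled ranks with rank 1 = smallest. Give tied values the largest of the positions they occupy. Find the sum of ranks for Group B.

Sorted (ascending): 41, 43, 52, 56, 56, 56, 66, 67, 68, 73, 77, 82
The 3 values of 56 occupy positions 4–6 → each gets rank 6.
Group B values → pooled ranks: 56→6, 43→2, 73→10, 56→6, 82→12, 67→8, 77→11
Rank sum = 6 + 2 + 10 + 6 + 12 + 8 + 11 = 55

55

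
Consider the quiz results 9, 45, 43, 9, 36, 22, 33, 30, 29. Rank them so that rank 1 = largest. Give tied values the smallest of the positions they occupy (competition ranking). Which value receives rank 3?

36

Sorted (descending): 45, 43, 36, 33, 30, 29, 22, 9, 9
The 2 values of 9 occupy positions 8–9 → each gets rank 8.
Rank 3 → value 36.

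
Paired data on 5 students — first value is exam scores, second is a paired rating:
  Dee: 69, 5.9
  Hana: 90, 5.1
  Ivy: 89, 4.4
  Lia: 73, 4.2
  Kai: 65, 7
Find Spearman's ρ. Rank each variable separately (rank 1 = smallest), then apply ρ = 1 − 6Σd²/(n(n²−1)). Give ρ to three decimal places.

-0.600

Ranks of variable 1: 2, 5, 4, 3, 1
Ranks of variable 2: 4, 3, 2, 1, 5
d = r₁ − r₂: -2, 2, 2, 2, -4
d²: 4, 4, 4, 4, 16; Σd² = 32
ρ = 1 − 6·32/(5·24) = 1 − 192/120 = -0.600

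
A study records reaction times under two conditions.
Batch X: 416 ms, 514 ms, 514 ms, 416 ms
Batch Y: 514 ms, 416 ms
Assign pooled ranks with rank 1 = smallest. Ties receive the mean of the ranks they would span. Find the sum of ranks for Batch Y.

7

Sorted (ascending): 416, 416, 416, 514, 514, 514
The 3 values of 416 occupy positions 1–3 → average rank 2.
The 3 values of 514 occupy positions 4–6 → average rank 5.
Batch Y values → pooled ranks: 514→5, 416→2
Rank sum = 5 + 2 = 7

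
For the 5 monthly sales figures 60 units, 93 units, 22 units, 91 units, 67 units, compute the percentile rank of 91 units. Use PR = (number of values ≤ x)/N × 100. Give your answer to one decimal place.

80.0

N = 5.
Strictly below 91: 3. Equal to 91: 1.
PR = 4/5 × 100 = 80.0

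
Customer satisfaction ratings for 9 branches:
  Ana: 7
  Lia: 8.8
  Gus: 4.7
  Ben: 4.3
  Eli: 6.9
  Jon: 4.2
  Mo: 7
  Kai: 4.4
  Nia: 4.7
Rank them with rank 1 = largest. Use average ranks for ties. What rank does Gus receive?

5.5

Sorted (descending): 8.8, 7, 7, 6.9, 4.7, 4.7, 4.4, 4.3, 4.2
The 2 values of 7 occupy positions 2–3 → average rank (2+3)/2 = 2.5.
The 2 values of 4.7 occupy positions 5–6 → average rank (5+6)/2 = 5.5.
Gus has value 4.7 → rank 5.5.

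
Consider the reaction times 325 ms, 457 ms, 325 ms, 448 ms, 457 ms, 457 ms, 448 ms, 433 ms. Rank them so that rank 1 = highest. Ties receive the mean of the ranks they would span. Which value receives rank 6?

433

Sorted (descending): 457, 457, 457, 448, 448, 433, 325, 325
The 3 values of 457 occupy positions 1–3 → average rank 2.
The 2 values of 448 occupy positions 4–5 → average rank (4+5)/2 = 4.5.
The 2 values of 325 occupy positions 7–8 → average rank (7+8)/2 = 7.5.
Rank 6 → value 433.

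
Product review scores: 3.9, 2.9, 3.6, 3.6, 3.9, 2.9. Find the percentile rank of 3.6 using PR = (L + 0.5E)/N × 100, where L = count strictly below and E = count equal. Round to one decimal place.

N = 6.
Strictly below 3.6: 2. Equal to 3.6: 2.
PR = (2 + 0.5·2)/6 × 100 = 50.0

50.0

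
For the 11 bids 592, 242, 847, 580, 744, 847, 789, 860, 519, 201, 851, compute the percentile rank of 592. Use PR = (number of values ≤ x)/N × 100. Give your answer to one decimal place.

N = 11.
Strictly below 592: 4. Equal to 592: 1.
PR = 5/11 × 100 = 45.5

45.5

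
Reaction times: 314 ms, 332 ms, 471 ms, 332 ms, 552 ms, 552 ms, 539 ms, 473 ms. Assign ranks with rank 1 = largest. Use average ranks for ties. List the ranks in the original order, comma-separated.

Sorted (descending): 552, 552, 539, 473, 471, 332, 332, 314
The 2 values of 552 occupy positions 1–2 → average rank (1+2)/2 = 1.5.
The 2 values of 332 occupy positions 6–7 → average rank (6+7)/2 = 6.5.

8, 6.5, 5, 6.5, 1.5, 1.5, 3, 4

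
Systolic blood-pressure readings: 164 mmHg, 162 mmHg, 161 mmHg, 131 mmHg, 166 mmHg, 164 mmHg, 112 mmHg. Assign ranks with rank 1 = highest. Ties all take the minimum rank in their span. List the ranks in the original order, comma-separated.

2, 4, 5, 6, 1, 2, 7

Sorted (descending): 166, 164, 164, 162, 161, 131, 112
The 2 values of 164 occupy positions 2–3 → each gets rank 2.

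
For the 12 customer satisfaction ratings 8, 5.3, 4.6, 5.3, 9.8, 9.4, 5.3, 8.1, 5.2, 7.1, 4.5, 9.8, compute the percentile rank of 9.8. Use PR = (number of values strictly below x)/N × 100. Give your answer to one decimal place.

N = 12.
Strictly below 9.8: 10. Equal to 9.8: 2.
PR = 10/12 × 100 = 83.3

83.3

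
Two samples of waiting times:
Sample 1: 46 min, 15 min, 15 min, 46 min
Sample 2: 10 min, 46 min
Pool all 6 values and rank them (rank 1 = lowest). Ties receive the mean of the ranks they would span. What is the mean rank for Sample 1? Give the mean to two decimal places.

3.75

Sorted (ascending): 10, 15, 15, 46, 46, 46
The 2 values of 15 occupy positions 2–3 → average rank (2+3)/2 = 2.5.
The 3 values of 46 occupy positions 4–6 → average rank 5.
Sample 1 values → pooled ranks: 46→5, 15→2.5, 15→2.5, 46→5
Mean rank = (5 + 2.5 + 2.5 + 5) / 4 = 3.75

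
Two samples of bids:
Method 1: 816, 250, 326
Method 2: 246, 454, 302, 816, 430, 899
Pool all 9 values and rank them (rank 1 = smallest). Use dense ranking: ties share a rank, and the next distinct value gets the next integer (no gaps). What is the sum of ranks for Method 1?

Sorted (ascending): 246, 250, 302, 326, 430, 454, 816, 816, 899
The 2 values of 816 share dense rank 7.
Remaining distinct values take the next consecutive integers.
Method 1 values → pooled ranks: 816→7, 250→2, 326→4
Rank sum = 7 + 2 + 4 = 13

13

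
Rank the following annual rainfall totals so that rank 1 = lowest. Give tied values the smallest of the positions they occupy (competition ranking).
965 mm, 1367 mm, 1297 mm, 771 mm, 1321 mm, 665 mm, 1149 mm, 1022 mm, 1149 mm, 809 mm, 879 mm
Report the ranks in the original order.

5, 11, 9, 2, 10, 1, 7, 6, 7, 3, 4

Sorted (ascending): 665, 771, 809, 879, 965, 1022, 1149, 1149, 1297, 1321, 1367
The 2 values of 1149 occupy positions 7–8 → each gets rank 7.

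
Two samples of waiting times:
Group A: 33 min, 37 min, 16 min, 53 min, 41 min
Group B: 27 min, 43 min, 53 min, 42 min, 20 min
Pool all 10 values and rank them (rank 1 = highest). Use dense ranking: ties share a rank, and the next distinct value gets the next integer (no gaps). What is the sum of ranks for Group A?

25

Sorted (descending): 53, 53, 43, 42, 41, 37, 33, 27, 20, 16
The 2 values of 53 share dense rank 1.
Remaining distinct values take the next consecutive integers.
Group A values → pooled ranks: 33→6, 37→5, 16→9, 53→1, 41→4
Rank sum = 6 + 5 + 9 + 1 + 4 = 25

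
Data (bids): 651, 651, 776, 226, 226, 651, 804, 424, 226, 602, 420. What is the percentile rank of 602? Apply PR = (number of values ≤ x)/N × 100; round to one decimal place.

54.5

N = 11.
Strictly below 602: 5. Equal to 602: 1.
PR = 6/11 × 100 = 54.5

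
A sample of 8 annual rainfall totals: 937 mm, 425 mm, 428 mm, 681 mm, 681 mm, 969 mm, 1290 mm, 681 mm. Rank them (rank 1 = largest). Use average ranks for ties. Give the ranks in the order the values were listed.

Sorted (descending): 1290, 969, 937, 681, 681, 681, 428, 425
The 3 values of 681 occupy positions 4–6 → average rank 5.

3, 8, 7, 5, 5, 2, 1, 5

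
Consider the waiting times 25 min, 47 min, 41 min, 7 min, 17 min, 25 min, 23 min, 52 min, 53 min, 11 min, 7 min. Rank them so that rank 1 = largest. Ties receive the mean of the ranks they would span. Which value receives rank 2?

Sorted (descending): 53, 52, 47, 41, 25, 25, 23, 17, 11, 7, 7
The 2 values of 25 occupy positions 5–6 → average rank (5+6)/2 = 5.5.
The 2 values of 7 occupy positions 10–11 → average rank (10+11)/2 = 10.5.
Rank 2 → value 52.

52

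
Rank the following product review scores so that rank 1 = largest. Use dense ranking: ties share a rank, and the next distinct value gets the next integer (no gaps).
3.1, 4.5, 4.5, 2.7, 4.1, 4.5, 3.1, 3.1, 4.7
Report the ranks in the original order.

4, 2, 2, 5, 3, 2, 4, 4, 1

Sorted (descending): 4.7, 4.5, 4.5, 4.5, 4.1, 3.1, 3.1, 3.1, 2.7
The 3 values of 4.5 share dense rank 2.
The 3 values of 3.1 share dense rank 4.
Remaining distinct values take the next consecutive integers.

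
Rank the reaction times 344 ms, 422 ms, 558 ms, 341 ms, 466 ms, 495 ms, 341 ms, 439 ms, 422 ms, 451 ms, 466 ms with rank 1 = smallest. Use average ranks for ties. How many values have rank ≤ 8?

Sorted (ascending): 341, 341, 344, 422, 422, 439, 451, 466, 466, 495, 558
The 2 values of 341 occupy positions 1–2 → average rank (1+2)/2 = 1.5.
The 2 values of 422 occupy positions 4–5 → average rank (4+5)/2 = 4.5.
The 2 values of 466 occupy positions 8–9 → average rank (8+9)/2 = 8.5.
Ranks ≤ 8: {1.5, 1.5, 3, 4.5, 4.5, 6, 7} → 7 values.

7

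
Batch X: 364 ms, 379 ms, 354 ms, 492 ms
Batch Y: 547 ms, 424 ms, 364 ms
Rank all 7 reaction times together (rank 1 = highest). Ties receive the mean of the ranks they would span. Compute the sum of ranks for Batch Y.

9.5

Sorted (descending): 547, 492, 424, 379, 364, 364, 354
The 2 values of 364 occupy positions 5–6 → average rank (5+6)/2 = 5.5.
Batch Y values → pooled ranks: 547→1, 424→3, 364→5.5
Rank sum = 1 + 3 + 5.5 = 9.5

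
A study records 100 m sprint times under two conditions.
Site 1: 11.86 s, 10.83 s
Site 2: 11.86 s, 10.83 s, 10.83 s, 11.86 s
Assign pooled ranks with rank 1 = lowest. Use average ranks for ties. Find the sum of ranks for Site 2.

Sorted (ascending): 10.83, 10.83, 10.83, 11.86, 11.86, 11.86
The 3 values of 10.83 occupy positions 1–3 → average rank 2.
The 3 values of 11.86 occupy positions 4–6 → average rank 5.
Site 2 values → pooled ranks: 11.86→5, 10.83→2, 10.83→2, 11.86→5
Rank sum = 5 + 2 + 2 + 5 = 14

14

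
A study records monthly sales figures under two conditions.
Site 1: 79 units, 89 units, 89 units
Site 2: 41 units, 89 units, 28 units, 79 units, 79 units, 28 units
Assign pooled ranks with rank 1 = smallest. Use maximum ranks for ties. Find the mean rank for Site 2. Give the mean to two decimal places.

Sorted (ascending): 28, 28, 41, 79, 79, 79, 89, 89, 89
The 2 values of 28 occupy positions 1–2 → each gets rank 2.
The 3 values of 79 occupy positions 4–6 → each gets rank 6.
The 3 values of 89 occupy positions 7–9 → each gets rank 9.
Site 2 values → pooled ranks: 41→3, 89→9, 28→2, 79→6, 79→6, 28→2
Mean rank = (3 + 9 + 2 + 6 + 6 + 2) / 6 = 4.67

4.67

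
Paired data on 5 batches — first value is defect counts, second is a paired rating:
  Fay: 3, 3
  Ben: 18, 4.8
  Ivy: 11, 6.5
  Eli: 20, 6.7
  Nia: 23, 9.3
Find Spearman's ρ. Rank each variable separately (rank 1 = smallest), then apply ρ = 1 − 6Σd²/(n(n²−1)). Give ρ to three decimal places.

Ranks of variable 1: 1, 3, 2, 4, 5
Ranks of variable 2: 1, 2, 3, 4, 5
d = r₁ − r₂: 0, 1, -1, 0, 0
d²: 0, 1, 1, 0, 0; Σd² = 2
ρ = 1 − 6·2/(5·24) = 1 − 12/120 = 0.900

0.900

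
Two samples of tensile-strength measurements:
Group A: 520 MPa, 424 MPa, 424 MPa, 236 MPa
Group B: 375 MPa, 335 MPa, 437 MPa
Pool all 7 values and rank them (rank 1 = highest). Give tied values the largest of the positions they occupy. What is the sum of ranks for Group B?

13

Sorted (descending): 520, 437, 424, 424, 375, 335, 236
The 2 values of 424 occupy positions 3–4 → each gets rank 4.
Group B values → pooled ranks: 375→5, 335→6, 437→2
Rank sum = 5 + 6 + 2 = 13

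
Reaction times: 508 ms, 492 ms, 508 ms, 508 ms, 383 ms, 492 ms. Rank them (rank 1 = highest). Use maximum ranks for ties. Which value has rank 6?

383

Sorted (descending): 508, 508, 508, 492, 492, 383
The 3 values of 508 occupy positions 1–3 → each gets rank 3.
The 2 values of 492 occupy positions 4–5 → each gets rank 5.
Rank 6 → value 383.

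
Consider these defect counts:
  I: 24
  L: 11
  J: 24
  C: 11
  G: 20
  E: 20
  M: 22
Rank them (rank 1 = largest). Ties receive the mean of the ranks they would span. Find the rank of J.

1.5

Sorted (descending): 24, 24, 22, 20, 20, 11, 11
The 2 values of 24 occupy positions 1–2 → average rank (1+2)/2 = 1.5.
The 2 values of 20 occupy positions 4–5 → average rank (4+5)/2 = 4.5.
The 2 values of 11 occupy positions 6–7 → average rank (6+7)/2 = 6.5.
J has value 24 → rank 1.5.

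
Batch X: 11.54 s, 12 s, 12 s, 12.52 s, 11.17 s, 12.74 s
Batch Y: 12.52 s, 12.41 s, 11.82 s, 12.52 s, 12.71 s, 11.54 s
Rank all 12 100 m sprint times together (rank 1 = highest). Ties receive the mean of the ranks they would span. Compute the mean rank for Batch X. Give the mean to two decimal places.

Sorted (descending): 12.74, 12.71, 12.52, 12.52, 12.52, 12.41, 12, 12, 11.82, 11.54, 11.54, 11.17
The 3 values of 12.52 occupy positions 3–5 → average rank 4.
The 2 values of 12 occupy positions 7–8 → average rank (7+8)/2 = 7.5.
The 2 values of 11.54 occupy positions 10–11 → average rank (10+11)/2 = 10.5.
Batch X values → pooled ranks: 11.54→10.5, 12→7.5, 12→7.5, 12.52→4, 11.17→12, 12.74→1
Mean rank = (10.5 + 7.5 + 7.5 + 4 + 12 + 1) / 6 = 7.08

7.08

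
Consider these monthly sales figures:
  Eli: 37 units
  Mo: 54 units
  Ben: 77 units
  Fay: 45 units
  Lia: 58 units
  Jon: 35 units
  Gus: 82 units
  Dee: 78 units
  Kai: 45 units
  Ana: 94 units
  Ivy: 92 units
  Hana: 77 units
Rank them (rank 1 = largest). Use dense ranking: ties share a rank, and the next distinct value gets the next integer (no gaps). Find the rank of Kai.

8

Sorted (descending): 94, 92, 82, 78, 77, 77, 58, 54, 45, 45, 37, 35
The 2 values of 77 share dense rank 5.
The 2 values of 45 share dense rank 8.
Remaining distinct values take the next consecutive integers.
Kai has value 45 units → rank 8.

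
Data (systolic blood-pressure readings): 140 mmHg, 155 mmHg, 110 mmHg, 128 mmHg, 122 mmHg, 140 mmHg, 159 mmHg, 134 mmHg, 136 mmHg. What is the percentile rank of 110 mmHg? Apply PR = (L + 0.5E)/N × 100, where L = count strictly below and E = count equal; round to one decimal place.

N = 9.
Strictly below 110: 0. Equal to 110: 1.
PR = (0 + 0.5·1)/9 × 100 = 5.6

5.6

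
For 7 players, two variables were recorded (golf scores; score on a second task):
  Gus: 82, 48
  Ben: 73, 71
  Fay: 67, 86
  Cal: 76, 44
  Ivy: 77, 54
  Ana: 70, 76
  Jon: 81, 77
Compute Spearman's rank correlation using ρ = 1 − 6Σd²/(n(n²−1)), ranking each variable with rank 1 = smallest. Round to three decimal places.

-0.500

Ranks of variable 1: 7, 3, 1, 4, 5, 2, 6
Ranks of variable 2: 2, 4, 7, 1, 3, 5, 6
d = r₁ − r₂: 5, -1, -6, 3, 2, -3, 0
d²: 25, 1, 36, 9, 4, 9, 0; Σd² = 84
ρ = 1 − 6·84/(7·48) = 1 − 504/336 = -0.500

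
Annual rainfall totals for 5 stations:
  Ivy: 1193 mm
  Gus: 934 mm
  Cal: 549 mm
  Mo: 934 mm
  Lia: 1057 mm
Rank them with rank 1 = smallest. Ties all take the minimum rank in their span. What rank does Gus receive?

2

Sorted (ascending): 549, 934, 934, 1057, 1193
The 2 values of 934 occupy positions 2–3 → each gets rank 2.
Gus has value 934 mm → rank 2.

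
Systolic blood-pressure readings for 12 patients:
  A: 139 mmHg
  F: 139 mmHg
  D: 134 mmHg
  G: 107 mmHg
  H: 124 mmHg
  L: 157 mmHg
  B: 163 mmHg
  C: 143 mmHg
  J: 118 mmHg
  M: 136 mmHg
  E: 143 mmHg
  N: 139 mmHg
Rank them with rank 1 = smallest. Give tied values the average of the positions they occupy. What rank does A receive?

Sorted (ascending): 107, 118, 124, 134, 136, 139, 139, 139, 143, 143, 157, 163
The 3 values of 139 occupy positions 6–8 → average rank 7.
The 2 values of 143 occupy positions 9–10 → average rank (9+10)/2 = 9.5.
A has value 139 mmHg → rank 7.

7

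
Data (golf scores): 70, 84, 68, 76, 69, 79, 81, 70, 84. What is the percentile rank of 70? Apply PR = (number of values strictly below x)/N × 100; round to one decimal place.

22.2

N = 9.
Strictly below 70: 2. Equal to 70: 2.
PR = 2/9 × 100 = 22.2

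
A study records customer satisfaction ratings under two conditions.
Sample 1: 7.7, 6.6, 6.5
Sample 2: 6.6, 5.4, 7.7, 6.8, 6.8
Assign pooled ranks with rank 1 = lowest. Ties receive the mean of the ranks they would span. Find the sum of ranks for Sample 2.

Sorted (ascending): 5.4, 6.5, 6.6, 6.6, 6.8, 6.8, 7.7, 7.7
The 2 values of 6.6 occupy positions 3–4 → average rank (3+4)/2 = 3.5.
The 2 values of 6.8 occupy positions 5–6 → average rank (5+6)/2 = 5.5.
The 2 values of 7.7 occupy positions 7–8 → average rank (7+8)/2 = 7.5.
Sample 2 values → pooled ranks: 6.6→3.5, 5.4→1, 7.7→7.5, 6.8→5.5, 6.8→5.5
Rank sum = 3.5 + 1 + 7.5 + 5.5 + 5.5 = 23

23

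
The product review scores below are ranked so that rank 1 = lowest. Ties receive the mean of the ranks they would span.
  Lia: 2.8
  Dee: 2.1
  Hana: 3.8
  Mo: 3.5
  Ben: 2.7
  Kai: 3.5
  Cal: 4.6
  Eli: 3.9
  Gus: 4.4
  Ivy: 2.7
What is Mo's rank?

Sorted (ascending): 2.1, 2.7, 2.7, 2.8, 3.5, 3.5, 3.8, 3.9, 4.4, 4.6
The 2 values of 2.7 occupy positions 2–3 → average rank (2+3)/2 = 2.5.
The 2 values of 3.5 occupy positions 5–6 → average rank (5+6)/2 = 5.5.
Mo has value 3.5 → rank 5.5.

5.5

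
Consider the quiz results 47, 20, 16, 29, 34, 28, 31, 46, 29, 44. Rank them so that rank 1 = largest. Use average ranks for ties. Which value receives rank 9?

20

Sorted (descending): 47, 46, 44, 34, 31, 29, 29, 28, 20, 16
The 2 values of 29 occupy positions 6–7 → average rank (6+7)/2 = 6.5.
Rank 9 → value 20.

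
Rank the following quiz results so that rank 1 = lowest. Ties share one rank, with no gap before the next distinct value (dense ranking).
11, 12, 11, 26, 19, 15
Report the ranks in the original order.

Sorted (ascending): 11, 11, 12, 15, 19, 26
The 2 values of 11 share dense rank 1.
Remaining distinct values take the next consecutive integers.

1, 2, 1, 5, 4, 3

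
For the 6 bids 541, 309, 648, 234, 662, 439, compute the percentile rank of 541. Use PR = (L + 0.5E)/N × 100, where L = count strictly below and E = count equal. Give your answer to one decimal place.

58.3

N = 6.
Strictly below 541: 3. Equal to 541: 1.
PR = (3 + 0.5·1)/6 × 100 = 58.3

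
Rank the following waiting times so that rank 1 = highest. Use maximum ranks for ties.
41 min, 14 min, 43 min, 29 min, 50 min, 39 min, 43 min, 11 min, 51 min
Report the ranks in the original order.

5, 8, 4, 7, 2, 6, 4, 9, 1

Sorted (descending): 51, 50, 43, 43, 41, 39, 29, 14, 11
The 2 values of 43 occupy positions 3–4 → each gets rank 4.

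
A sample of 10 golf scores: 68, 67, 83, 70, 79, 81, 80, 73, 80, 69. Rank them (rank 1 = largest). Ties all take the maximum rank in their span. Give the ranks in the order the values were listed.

9, 10, 1, 7, 5, 2, 4, 6, 4, 8

Sorted (descending): 83, 81, 80, 80, 79, 73, 70, 69, 68, 67
The 2 values of 80 occupy positions 3–4 → each gets rank 4.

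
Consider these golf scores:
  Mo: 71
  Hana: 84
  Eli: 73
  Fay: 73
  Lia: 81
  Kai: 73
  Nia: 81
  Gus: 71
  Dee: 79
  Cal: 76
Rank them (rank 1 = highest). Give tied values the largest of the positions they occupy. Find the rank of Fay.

8

Sorted (descending): 84, 81, 81, 79, 76, 73, 73, 73, 71, 71
The 2 values of 81 occupy positions 2–3 → each gets rank 3.
The 3 values of 73 occupy positions 6–8 → each gets rank 8.
The 2 values of 71 occupy positions 9–10 → each gets rank 10.
Fay has value 73 → rank 8.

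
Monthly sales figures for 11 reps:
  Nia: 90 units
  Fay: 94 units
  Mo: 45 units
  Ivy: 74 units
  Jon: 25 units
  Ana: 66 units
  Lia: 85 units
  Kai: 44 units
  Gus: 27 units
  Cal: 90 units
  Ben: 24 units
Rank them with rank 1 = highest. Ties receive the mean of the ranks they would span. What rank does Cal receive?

2.5

Sorted (descending): 94, 90, 90, 85, 74, 66, 45, 44, 27, 25, 24
The 2 values of 90 occupy positions 2–3 → average rank (2+3)/2 = 2.5.
Cal has value 90 units → rank 2.5.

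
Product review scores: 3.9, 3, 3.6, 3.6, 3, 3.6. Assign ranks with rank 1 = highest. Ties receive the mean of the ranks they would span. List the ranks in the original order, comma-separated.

Sorted (descending): 3.9, 3.6, 3.6, 3.6, 3, 3
The 3 values of 3.6 occupy positions 2–4 → average rank 3.
The 2 values of 3 occupy positions 5–6 → average rank (5+6)/2 = 5.5.

1, 5.5, 3, 3, 5.5, 3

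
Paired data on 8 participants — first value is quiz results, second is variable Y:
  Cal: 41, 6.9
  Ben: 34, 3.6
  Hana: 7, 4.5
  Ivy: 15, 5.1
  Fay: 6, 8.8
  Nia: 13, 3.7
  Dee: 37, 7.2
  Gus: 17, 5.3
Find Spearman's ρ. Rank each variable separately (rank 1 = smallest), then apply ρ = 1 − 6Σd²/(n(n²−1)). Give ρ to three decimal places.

0.048

Ranks of variable 1: 8, 6, 2, 4, 1, 3, 7, 5
Ranks of variable 2: 6, 1, 3, 4, 8, 2, 7, 5
d = r₁ − r₂: 2, 5, -1, 0, -7, 1, 0, 0
d²: 4, 25, 1, 0, 49, 1, 0, 0; Σd² = 80
ρ = 1 − 6·80/(8·63) = 1 − 480/504 = 0.048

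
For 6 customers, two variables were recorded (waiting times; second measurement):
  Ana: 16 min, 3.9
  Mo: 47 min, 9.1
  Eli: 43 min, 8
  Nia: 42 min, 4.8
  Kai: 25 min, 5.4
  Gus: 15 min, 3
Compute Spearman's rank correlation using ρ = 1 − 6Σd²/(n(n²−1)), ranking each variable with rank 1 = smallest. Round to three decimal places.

Ranks of variable 1: 2, 6, 5, 4, 3, 1
Ranks of variable 2: 2, 6, 5, 3, 4, 1
d = r₁ − r₂: 0, 0, 0, 1, -1, 0
d²: 0, 0, 0, 1, 1, 0; Σd² = 2
ρ = 1 − 6·2/(6·35) = 1 − 12/210 = 0.943

0.943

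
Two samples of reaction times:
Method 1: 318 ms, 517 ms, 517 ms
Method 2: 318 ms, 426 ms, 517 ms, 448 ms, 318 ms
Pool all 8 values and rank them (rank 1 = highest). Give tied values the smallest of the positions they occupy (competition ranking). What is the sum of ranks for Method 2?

22

Sorted (descending): 517, 517, 517, 448, 426, 318, 318, 318
The 3 values of 517 occupy positions 1–3 → each gets rank 1.
The 3 values of 318 occupy positions 6–8 → each gets rank 6.
Method 2 values → pooled ranks: 318→6, 426→5, 517→1, 448→4, 318→6
Rank sum = 6 + 5 + 1 + 4 + 6 = 22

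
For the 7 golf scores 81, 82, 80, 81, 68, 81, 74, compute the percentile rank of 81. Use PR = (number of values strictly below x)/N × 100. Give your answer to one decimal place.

42.9

N = 7.
Strictly below 81: 3. Equal to 81: 3.
PR = 3/7 × 100 = 42.9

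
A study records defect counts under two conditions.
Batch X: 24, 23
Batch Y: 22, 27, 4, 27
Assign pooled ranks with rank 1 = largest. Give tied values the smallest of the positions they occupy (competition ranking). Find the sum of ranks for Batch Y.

Sorted (descending): 27, 27, 24, 23, 22, 4
The 2 values of 27 occupy positions 1–2 → each gets rank 1.
Batch Y values → pooled ranks: 22→5, 27→1, 4→6, 27→1
Rank sum = 5 + 1 + 6 + 1 = 13

13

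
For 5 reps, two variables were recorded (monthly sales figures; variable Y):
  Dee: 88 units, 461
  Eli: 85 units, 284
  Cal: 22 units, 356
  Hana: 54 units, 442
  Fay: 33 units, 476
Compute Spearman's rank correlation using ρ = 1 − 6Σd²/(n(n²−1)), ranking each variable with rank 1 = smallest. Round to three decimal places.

0.000

Ranks of variable 1: 5, 4, 1, 3, 2
Ranks of variable 2: 4, 1, 2, 3, 5
d = r₁ − r₂: 1, 3, -1, 0, -3
d²: 1, 9, 1, 0, 9; Σd² = 20
ρ = 1 − 6·20/(5·24) = 1 − 120/120 = 0.000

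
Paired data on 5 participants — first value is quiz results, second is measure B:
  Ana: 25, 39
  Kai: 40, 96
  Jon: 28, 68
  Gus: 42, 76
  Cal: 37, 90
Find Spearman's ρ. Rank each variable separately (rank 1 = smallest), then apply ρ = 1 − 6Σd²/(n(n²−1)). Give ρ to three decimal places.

Ranks of variable 1: 1, 4, 2, 5, 3
Ranks of variable 2: 1, 5, 2, 3, 4
d = r₁ − r₂: 0, -1, 0, 2, -1
d²: 0, 1, 0, 4, 1; Σd² = 6
ρ = 1 − 6·6/(5·24) = 1 − 36/120 = 0.700

0.700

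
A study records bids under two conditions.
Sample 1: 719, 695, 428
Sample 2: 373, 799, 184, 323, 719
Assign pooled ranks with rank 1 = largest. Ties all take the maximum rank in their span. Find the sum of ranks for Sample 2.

25

Sorted (descending): 799, 719, 719, 695, 428, 373, 323, 184
The 2 values of 719 occupy positions 2–3 → each gets rank 3.
Sample 2 values → pooled ranks: 373→6, 799→1, 184→8, 323→7, 719→3
Rank sum = 6 + 1 + 8 + 7 + 3 = 25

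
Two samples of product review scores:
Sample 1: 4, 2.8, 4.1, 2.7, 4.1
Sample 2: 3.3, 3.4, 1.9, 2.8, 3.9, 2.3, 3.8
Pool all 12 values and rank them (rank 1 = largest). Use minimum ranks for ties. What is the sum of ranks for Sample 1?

Sorted (descending): 4.1, 4.1, 4, 3.9, 3.8, 3.4, 3.3, 2.8, 2.8, 2.7, 2.3, 1.9
The 2 values of 4.1 occupy positions 1–2 → each gets rank 1.
The 2 values of 2.8 occupy positions 8–9 → each gets rank 8.
Sample 1 values → pooled ranks: 4→3, 2.8→8, 4.1→1, 2.7→10, 4.1→1
Rank sum = 3 + 8 + 1 + 10 + 1 = 23

23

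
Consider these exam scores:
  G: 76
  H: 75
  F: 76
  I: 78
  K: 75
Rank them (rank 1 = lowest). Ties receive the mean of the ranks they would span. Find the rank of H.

Sorted (ascending): 75, 75, 76, 76, 78
The 2 values of 75 occupy positions 1–2 → average rank (1+2)/2 = 1.5.
The 2 values of 76 occupy positions 3–4 → average rank (3+4)/2 = 3.5.
H has value 75 → rank 1.5.

1.5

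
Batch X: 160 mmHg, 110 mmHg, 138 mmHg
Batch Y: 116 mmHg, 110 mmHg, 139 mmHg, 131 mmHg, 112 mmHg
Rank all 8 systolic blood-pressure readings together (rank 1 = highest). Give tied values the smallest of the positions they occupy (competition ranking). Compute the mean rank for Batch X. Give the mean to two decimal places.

Sorted (descending): 160, 139, 138, 131, 116, 112, 110, 110
The 2 values of 110 occupy positions 7–8 → each gets rank 7.
Batch X values → pooled ranks: 160→1, 110→7, 138→3
Mean rank = (1 + 7 + 3) / 3 = 3.67

3.67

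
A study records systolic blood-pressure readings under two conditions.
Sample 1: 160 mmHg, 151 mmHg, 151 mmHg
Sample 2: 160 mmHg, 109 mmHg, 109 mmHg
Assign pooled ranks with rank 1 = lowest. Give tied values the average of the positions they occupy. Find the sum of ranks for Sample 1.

Sorted (ascending): 109, 109, 151, 151, 160, 160
The 2 values of 109 occupy positions 1–2 → average rank (1+2)/2 = 1.5.
The 2 values of 151 occupy positions 3–4 → average rank (3+4)/2 = 3.5.
The 2 values of 160 occupy positions 5–6 → average rank (5+6)/2 = 5.5.
Sample 1 values → pooled ranks: 160→5.5, 151→3.5, 151→3.5
Rank sum = 5.5 + 3.5 + 3.5 = 12.5

12.5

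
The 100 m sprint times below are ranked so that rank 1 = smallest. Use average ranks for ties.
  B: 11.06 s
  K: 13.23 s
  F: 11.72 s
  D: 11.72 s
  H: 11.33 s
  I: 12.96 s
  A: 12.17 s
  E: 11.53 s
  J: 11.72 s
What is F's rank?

5

Sorted (ascending): 11.06, 11.33, 11.53, 11.72, 11.72, 11.72, 12.17, 12.96, 13.23
The 3 values of 11.72 occupy positions 4–6 → average rank 5.
F has value 11.72 s → rank 5.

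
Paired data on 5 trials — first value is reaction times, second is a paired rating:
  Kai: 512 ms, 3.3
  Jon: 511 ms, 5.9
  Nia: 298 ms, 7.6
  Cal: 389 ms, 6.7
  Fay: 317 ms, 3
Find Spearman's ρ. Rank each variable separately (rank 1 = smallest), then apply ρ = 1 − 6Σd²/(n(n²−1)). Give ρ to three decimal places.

-0.400

Ranks of variable 1: 5, 4, 1, 3, 2
Ranks of variable 2: 2, 3, 5, 4, 1
d = r₁ − r₂: 3, 1, -4, -1, 1
d²: 9, 1, 16, 1, 1; Σd² = 28
ρ = 1 − 6·28/(5·24) = 1 − 168/120 = -0.400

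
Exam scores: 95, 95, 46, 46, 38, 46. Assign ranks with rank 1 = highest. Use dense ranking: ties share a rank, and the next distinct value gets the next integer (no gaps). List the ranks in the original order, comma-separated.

Sorted (descending): 95, 95, 46, 46, 46, 38
The 2 values of 95 share dense rank 1.
The 3 values of 46 share dense rank 2.
Remaining distinct values take the next consecutive integers.

1, 1, 2, 2, 3, 2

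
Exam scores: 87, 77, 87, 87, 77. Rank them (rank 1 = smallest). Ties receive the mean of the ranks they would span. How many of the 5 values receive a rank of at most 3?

2

Sorted (ascending): 77, 77, 87, 87, 87
The 2 values of 77 occupy positions 1–2 → average rank (1+2)/2 = 1.5.
The 3 values of 87 occupy positions 3–5 → average rank 4.
Ranks ≤ 3: {1.5, 1.5} → 2 values.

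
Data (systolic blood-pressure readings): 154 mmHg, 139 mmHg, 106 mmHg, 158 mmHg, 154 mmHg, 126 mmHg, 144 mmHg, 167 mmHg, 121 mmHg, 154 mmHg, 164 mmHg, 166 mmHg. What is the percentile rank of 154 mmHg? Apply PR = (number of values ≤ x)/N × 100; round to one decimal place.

66.7

N = 12.
Strictly below 154: 5. Equal to 154: 3.
PR = 8/12 × 100 = 66.7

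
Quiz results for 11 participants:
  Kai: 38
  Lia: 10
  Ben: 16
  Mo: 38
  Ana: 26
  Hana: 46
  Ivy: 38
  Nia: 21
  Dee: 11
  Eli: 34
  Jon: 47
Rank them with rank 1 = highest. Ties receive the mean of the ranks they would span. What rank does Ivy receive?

Sorted (descending): 47, 46, 38, 38, 38, 34, 26, 21, 16, 11, 10
The 3 values of 38 occupy positions 3–5 → average rank 4.
Ivy has value 38 → rank 4.

4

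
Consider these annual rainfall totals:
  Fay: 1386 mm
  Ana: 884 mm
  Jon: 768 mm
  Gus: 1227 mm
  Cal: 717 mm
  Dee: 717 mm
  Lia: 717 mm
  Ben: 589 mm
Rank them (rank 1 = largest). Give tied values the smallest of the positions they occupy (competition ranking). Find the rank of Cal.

Sorted (descending): 1386, 1227, 884, 768, 717, 717, 717, 589
The 3 values of 717 occupy positions 5–7 → each gets rank 5.
Cal has value 717 mm → rank 5.

5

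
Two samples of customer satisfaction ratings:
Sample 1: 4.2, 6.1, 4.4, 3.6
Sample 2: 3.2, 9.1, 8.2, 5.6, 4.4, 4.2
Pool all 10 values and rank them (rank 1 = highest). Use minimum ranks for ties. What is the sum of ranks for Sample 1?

24

Sorted (descending): 9.1, 8.2, 6.1, 5.6, 4.4, 4.4, 4.2, 4.2, 3.6, 3.2
The 2 values of 4.4 occupy positions 5–6 → each gets rank 5.
The 2 values of 4.2 occupy positions 7–8 → each gets rank 7.
Sample 1 values → pooled ranks: 4.2→7, 6.1→3, 4.4→5, 3.6→9
Rank sum = 7 + 3 + 5 + 9 = 24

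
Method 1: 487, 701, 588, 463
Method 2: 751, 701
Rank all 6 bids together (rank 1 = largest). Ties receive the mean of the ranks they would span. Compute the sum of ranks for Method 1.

Sorted (descending): 751, 701, 701, 588, 487, 463
The 2 values of 701 occupy positions 2–3 → average rank (2+3)/2 = 2.5.
Method 1 values → pooled ranks: 487→5, 701→2.5, 588→4, 463→6
Rank sum = 5 + 2.5 + 4 + 6 = 17.5

17.5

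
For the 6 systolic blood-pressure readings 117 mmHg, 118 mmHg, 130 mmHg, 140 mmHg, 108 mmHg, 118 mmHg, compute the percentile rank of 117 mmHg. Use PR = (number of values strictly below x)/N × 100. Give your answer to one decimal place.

16.7

N = 6.
Strictly below 117: 1. Equal to 117: 1.
PR = 1/6 × 100 = 16.7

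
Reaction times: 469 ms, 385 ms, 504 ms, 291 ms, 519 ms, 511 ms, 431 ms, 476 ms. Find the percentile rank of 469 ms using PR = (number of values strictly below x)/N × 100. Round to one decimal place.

37.5

N = 8.
Strictly below 469: 3. Equal to 469: 1.
PR = 3/8 × 100 = 37.5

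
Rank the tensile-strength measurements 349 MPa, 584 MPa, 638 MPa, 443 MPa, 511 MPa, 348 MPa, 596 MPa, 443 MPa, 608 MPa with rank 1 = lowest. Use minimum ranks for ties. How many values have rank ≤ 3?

Sorted (ascending): 348, 349, 443, 443, 511, 584, 596, 608, 638
The 2 values of 443 occupy positions 3–4 → each gets rank 3.
Ranks ≤ 3: {1, 2, 3, 3} → 4 values.

4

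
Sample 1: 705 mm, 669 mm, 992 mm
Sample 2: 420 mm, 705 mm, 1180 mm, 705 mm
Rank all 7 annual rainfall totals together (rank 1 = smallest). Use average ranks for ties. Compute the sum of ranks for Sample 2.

Sorted (ascending): 420, 669, 705, 705, 705, 992, 1180
The 3 values of 705 occupy positions 3–5 → average rank 4.
Sample 2 values → pooled ranks: 420→1, 705→4, 1180→7, 705→4
Rank sum = 1 + 4 + 7 + 4 = 16

16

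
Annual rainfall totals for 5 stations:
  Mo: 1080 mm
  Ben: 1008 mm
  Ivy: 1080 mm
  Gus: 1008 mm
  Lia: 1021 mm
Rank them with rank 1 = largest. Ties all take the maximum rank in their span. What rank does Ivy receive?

Sorted (descending): 1080, 1080, 1021, 1008, 1008
The 2 values of 1080 occupy positions 1–2 → each gets rank 2.
The 2 values of 1008 occupy positions 4–5 → each gets rank 5.
Ivy has value 1080 mm → rank 2.

2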